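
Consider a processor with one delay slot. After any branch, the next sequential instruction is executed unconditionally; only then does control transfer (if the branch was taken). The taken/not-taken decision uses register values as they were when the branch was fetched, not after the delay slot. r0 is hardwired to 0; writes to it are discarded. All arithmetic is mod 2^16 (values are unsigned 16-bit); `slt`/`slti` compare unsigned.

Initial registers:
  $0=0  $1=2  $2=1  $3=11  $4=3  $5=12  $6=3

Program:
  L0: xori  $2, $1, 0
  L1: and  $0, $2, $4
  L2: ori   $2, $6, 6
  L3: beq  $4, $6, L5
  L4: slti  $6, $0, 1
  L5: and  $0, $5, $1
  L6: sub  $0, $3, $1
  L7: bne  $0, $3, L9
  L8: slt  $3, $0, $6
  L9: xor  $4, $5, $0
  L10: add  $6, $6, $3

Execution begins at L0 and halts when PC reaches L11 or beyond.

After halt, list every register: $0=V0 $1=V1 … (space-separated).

$0=0 $1=2 $2=7 $3=1 $4=12 $5=12 $6=2

  step pc=0: xori  $2, $1, 0  regs=(0,2,2,11,3,12,3)
  step pc=1: and  $0, $2, $4  regs=(0,2,2,11,3,12,3)
  step pc=2: ori   $2, $6, 6  regs=(0,2,7,11,3,12,3)
  step pc=3: beq  $4, $6, L5  cond=T  regs=(0,2,7,11,3,12,3)
  step pc=4: slti  $6, $0, 1  regs=(0,2,7,11,3,12,1)
  step pc=5: and  $0, $5, $1  regs=(0,2,7,11,3,12,1)
  step pc=6: sub  $0, $3, $1  regs=(0,2,7,11,3,12,1)
  step pc=7: bne  $0, $3, L9  cond=T  regs=(0,2,7,11,3,12,1)
  step pc=8: slt  $3, $0, $6  regs=(0,2,7,1,3,12,1)
  step pc=9: xor  $4, $5, $0  regs=(0,2,7,1,12,12,1)
  step pc=10: add  $6, $6, $3  regs=(0,2,7,1,12,12,2)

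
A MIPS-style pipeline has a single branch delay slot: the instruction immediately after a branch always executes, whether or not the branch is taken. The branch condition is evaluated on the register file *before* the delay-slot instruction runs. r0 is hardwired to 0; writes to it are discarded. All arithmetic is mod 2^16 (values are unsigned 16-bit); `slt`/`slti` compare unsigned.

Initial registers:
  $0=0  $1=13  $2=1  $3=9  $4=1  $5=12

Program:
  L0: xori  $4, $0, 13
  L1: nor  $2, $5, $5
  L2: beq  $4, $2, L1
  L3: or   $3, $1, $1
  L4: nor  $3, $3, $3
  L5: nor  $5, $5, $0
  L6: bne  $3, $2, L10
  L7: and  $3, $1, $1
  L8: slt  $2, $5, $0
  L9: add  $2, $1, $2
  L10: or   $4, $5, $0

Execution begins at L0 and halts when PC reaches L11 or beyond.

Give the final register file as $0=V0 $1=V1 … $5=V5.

$0=0 $1=13 $2=65523 $3=13 $4=65523 $5=65523

  step pc=0: xori  $4, $0, 13  regs=(0,13,1,9,13,12)
  step pc=1: nor  $2, $5, $5  regs=(0,13,65523,9,13,12)
  step pc=2: beq  $4, $2, L1  cond=F  regs=(0,13,65523,9,13,12)
  step pc=3: or   $3, $1, $1  regs=(0,13,65523,13,13,12)
  step pc=4: nor  $3, $3, $3  regs=(0,13,65523,65522,13,12)
  step pc=5: nor  $5, $5, $0  regs=(0,13,65523,65522,13,65523)
  step pc=6: bne  $3, $2, L10  cond=T  regs=(0,13,65523,65522,13,65523)
  step pc=7: and  $3, $1, $1  regs=(0,13,65523,13,13,65523)
  step pc=10: or   $4, $5, $0  regs=(0,13,65523,13,65523,65523)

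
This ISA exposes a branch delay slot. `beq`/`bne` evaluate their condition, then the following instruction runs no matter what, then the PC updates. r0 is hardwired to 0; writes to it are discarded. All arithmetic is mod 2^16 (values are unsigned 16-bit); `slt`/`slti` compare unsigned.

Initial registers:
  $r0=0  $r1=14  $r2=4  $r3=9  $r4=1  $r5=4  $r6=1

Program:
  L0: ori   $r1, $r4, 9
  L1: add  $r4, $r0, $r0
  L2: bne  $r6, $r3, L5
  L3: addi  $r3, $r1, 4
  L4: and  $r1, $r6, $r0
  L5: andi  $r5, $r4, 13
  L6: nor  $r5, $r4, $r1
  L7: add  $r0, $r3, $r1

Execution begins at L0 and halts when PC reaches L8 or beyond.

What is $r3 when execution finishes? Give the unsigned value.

13

PC=0  ori   $r1, $r4, 9      | $r0=0 $r1=9 $r2=4 $r3=9 $r4=1 $r5=4 $r6=1
PC=1  add  $r4, $r0, $r0     | $r0=0 $r1=9 $r2=4 $r3=9 $r4=0 $r5=4 $r6=1
PC=2  bne  $r6, $r3, L5      | $r0=0 $r1=9 $r2=4 $r3=9 $r4=0 $r5=4 $r6=1  [TAKEN]
PC=3  addi  $r3, $r1, 4      | $r0=0 $r1=9 $r2=4 $r3=13 $r4=0 $r5=4 $r6=1
PC=5  andi  $r5, $r4, 13     | $r0=0 $r1=9 $r2=4 $r3=13 $r4=0 $r5=0 $r6=1
PC=6  nor  $r5, $r4, $r1     | $r0=0 $r1=9 $r2=4 $r3=13 $r4=0 $r5=65526 $r6=1
PC=7  add  $r0, $r3, $r1     | $r0=0 $r1=9 $r2=4 $r3=13 $r4=0 $r5=65526 $r6=1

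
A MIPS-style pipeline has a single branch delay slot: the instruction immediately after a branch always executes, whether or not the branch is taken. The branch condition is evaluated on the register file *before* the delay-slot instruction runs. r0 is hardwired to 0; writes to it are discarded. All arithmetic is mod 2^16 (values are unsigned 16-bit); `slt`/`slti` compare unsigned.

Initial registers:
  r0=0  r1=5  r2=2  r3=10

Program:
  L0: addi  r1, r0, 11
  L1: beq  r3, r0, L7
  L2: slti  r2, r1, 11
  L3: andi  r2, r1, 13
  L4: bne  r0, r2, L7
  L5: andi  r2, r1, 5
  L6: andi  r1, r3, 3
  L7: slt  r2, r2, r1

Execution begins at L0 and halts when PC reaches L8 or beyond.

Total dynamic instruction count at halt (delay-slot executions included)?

PC=0  addi  r1, r0, 11       | r0=0 r1=11 r2=2 r3=10
PC=1  beq  r3, r0, L7        | r0=0 r1=11 r2=2 r3=10  [not taken]
PC=2  slti  r2, r1, 11       | r0=0 r1=11 r2=0 r3=10
PC=3  andi  r2, r1, 13       | r0=0 r1=11 r2=9 r3=10
PC=4  bne  r0, r2, L7        | r0=0 r1=11 r2=9 r3=10  [TAKEN]
PC=5  andi  r2, r1, 5        | r0=0 r1=11 r2=1 r3=10
PC=7  slt  r2, r2, r1        | r0=0 r1=11 r2=1 r3=10

7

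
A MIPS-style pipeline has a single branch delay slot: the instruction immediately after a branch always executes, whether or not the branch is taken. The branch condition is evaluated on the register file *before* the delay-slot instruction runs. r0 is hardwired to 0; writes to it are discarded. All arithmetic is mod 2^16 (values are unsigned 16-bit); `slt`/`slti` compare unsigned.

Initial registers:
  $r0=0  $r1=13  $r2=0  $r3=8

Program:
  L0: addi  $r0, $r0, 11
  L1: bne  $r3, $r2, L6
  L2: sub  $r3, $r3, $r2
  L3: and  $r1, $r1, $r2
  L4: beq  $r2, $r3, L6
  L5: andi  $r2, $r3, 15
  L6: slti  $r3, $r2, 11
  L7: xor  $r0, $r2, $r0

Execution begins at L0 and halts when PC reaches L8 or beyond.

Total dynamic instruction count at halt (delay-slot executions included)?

PC=0  addi  $r0, $r0, 11     | $r0=0 $r1=13 $r2=0 $r3=8
PC=1  bne  $r3, $r2, L6      | $r0=0 $r1=13 $r2=0 $r3=8  [TAKEN]
PC=2  sub  $r3, $r3, $r2     | $r0=0 $r1=13 $r2=0 $r3=8
PC=6  slti  $r3, $r2, 11     | $r0=0 $r1=13 $r2=0 $r3=1
PC=7  xor  $r0, $r2, $r0     | $r0=0 $r1=13 $r2=0 $r3=1

5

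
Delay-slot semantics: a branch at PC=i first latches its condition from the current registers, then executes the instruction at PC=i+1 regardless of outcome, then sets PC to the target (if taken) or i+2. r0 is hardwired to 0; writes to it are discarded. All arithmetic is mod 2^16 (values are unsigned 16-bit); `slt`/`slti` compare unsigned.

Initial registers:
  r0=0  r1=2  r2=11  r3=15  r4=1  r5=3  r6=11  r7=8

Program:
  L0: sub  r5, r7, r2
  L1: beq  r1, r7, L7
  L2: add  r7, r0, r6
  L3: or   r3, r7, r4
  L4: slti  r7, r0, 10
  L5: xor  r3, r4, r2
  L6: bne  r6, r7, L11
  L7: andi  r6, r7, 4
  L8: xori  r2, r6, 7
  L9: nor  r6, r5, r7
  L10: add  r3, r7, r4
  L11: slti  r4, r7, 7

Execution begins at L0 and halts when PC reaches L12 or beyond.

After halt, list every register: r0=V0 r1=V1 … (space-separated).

r0=0 r1=2 r2=11 r3=10 r4=1 r5=65533 r6=0 r7=1

[0] sub  r5, r7, r2  →  {r0:0, r1:2, r2:11, r3:15, r4:1, r5:65533, r6:11, r7:8}
[1] beq  r1, r7, L7  →  {r0:0, r1:2, r2:11, r3:15, r4:1, r5:65533, r6:11, r7:8}  ⟨branch fallthrough⟩
[2] add  r7, r0, r6  →  {r0:0, r1:2, r2:11, r3:15, r4:1, r5:65533, r6:11, r7:11}
[3] or   r3, r7, r4  →  {r0:0, r1:2, r2:11, r3:11, r4:1, r5:65533, r6:11, r7:11}
[4] slti  r7, r0, 10  →  {r0:0, r1:2, r2:11, r3:11, r4:1, r5:65533, r6:11, r7:1}
[5] xor  r3, r4, r2  →  {r0:0, r1:2, r2:11, r3:10, r4:1, r5:65533, r6:11, r7:1}
[6] bne  r6, r7, L11  →  {r0:0, r1:2, r2:11, r3:10, r4:1, r5:65533, r6:11, r7:1}  ⟨branch taken⟩
[7] andi  r6, r7, 4  →  {r0:0, r1:2, r2:11, r3:10, r4:1, r5:65533, r6:0, r7:1}
[11] slti  r4, r7, 7  →  {r0:0, r1:2, r2:11, r3:10, r4:1, r5:65533, r6:0, r7:1}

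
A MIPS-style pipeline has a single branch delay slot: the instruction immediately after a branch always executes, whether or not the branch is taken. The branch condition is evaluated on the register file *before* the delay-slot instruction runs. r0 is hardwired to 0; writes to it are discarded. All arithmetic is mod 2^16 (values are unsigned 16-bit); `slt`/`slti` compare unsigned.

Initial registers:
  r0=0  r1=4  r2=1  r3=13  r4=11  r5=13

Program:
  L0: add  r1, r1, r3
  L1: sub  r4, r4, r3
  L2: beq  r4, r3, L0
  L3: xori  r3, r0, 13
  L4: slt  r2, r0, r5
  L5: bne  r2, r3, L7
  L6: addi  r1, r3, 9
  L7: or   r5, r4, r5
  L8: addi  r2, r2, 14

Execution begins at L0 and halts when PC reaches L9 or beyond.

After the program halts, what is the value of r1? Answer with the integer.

#0 add  r1, r1, r3 ; 0/17/1/13/11/13
#1 sub  r4, r4, r3 ; 0/17/1/13/65534/13
#2 beq  r4, r3, L0 ; 0/17/1/13/65534/13 ; →fallthru
#3 xori  r3, r0, 13 ; 0/17/1/13/65534/13
#4 slt  r2, r0, r5 ; 0/17/1/13/65534/13
#5 bne  r2, r3, L7 ; 0/17/1/13/65534/13 ; →target
#6 addi  r1, r3, 9 ; 0/22/1/13/65534/13
#7 or   r5, r4, r5 ; 0/22/1/13/65534/65535
#8 addi  r2, r2, 14 ; 0/22/15/13/65534/65535

22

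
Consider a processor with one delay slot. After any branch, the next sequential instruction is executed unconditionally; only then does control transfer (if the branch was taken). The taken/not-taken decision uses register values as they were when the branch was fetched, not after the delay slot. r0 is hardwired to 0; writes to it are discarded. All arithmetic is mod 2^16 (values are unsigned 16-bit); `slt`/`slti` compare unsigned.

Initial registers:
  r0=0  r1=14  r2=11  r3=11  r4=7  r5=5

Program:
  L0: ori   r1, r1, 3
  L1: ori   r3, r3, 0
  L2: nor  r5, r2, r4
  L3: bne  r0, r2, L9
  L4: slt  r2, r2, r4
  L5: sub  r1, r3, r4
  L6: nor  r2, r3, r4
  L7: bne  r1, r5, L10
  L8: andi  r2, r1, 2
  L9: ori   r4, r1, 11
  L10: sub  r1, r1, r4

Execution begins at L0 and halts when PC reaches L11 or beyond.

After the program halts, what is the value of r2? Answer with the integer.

0

  step pc=0: ori   r1, r1, 3  regs=(0,15,11,11,7,5)
  step pc=1: ori   r3, r3, 0  regs=(0,15,11,11,7,5)
  step pc=2: nor  r5, r2, r4  regs=(0,15,11,11,7,65520)
  step pc=3: bne  r0, r2, L9  cond=T  regs=(0,15,11,11,7,65520)
  step pc=4: slt  r2, r2, r4  regs=(0,15,0,11,7,65520)
  step pc=9: ori   r4, r1, 11  regs=(0,15,0,11,15,65520)
  step pc=10: sub  r1, r1, r4  regs=(0,0,0,11,15,65520)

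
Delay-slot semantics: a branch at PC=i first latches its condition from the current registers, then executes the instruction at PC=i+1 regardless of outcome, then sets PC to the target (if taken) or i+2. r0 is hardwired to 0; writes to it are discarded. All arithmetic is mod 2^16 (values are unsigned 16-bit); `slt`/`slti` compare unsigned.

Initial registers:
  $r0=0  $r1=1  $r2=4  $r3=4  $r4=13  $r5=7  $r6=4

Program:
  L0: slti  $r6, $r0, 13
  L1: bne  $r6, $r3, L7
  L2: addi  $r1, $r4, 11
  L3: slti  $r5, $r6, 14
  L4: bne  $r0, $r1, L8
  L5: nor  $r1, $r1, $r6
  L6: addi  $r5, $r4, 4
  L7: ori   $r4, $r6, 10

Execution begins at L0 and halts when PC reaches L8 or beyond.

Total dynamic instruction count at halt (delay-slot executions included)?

  step pc=0: slti  $r6, $r0, 13  regs=(0,1,4,4,13,7,1)
  step pc=1: bne  $r6, $r3, L7  cond=T  regs=(0,1,4,4,13,7,1)
  step pc=2: addi  $r1, $r4, 11  regs=(0,24,4,4,13,7,1)
  step pc=7: ori   $r4, $r6, 10  regs=(0,24,4,4,11,7,1)

4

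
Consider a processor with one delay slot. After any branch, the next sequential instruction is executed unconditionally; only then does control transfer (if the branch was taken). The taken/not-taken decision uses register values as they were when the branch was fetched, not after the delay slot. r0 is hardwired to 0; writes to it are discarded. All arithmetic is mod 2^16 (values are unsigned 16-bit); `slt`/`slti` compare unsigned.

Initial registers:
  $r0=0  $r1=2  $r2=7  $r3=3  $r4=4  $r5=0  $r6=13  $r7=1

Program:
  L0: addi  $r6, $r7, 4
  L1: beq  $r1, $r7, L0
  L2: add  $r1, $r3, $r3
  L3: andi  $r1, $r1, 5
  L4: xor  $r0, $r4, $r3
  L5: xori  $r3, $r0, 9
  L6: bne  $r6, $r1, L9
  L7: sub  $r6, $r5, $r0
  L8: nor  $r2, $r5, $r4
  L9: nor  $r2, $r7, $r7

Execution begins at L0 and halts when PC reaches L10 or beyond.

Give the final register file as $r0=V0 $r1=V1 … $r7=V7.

$r0=0 $r1=4 $r2=65534 $r3=9 $r4=4 $r5=0 $r6=0 $r7=1

  step pc=0: addi  $r6, $r7, 4  regs=(0,2,7,3,4,0,5,1)
  step pc=1: beq  $r1, $r7, L0  cond=F  regs=(0,2,7,3,4,0,5,1)
  step pc=2: add  $r1, $r3, $r3  regs=(0,6,7,3,4,0,5,1)
  step pc=3: andi  $r1, $r1, 5  regs=(0,4,7,3,4,0,5,1)
  step pc=4: xor  $r0, $r4, $r3  regs=(0,4,7,3,4,0,5,1)
  step pc=5: xori  $r3, $r0, 9  regs=(0,4,7,9,4,0,5,1)
  step pc=6: bne  $r6, $r1, L9  cond=T  regs=(0,4,7,9,4,0,5,1)
  step pc=7: sub  $r6, $r5, $r0  regs=(0,4,7,9,4,0,0,1)
  step pc=9: nor  $r2, $r7, $r7  regs=(0,4,65534,9,4,0,0,1)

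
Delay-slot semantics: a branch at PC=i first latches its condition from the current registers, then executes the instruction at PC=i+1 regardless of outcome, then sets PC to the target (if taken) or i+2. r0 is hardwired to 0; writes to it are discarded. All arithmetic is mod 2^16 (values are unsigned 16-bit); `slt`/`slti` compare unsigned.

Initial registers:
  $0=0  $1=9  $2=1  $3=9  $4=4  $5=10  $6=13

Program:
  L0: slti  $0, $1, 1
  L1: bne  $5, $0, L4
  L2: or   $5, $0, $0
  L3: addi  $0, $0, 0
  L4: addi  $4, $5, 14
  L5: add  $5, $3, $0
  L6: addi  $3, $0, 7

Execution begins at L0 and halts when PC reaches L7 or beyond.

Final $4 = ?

14

#0 slti  $0, $1, 1 ; 0/9/1/9/4/10/13
#1 bne  $5, $0, L4 ; 0/9/1/9/4/10/13 ; →target
#2 or   $5, $0, $0 ; 0/9/1/9/4/0/13
#4 addi  $4, $5, 14 ; 0/9/1/9/14/0/13
#5 add  $5, $3, $0 ; 0/9/1/9/14/9/13
#6 addi  $3, $0, 7 ; 0/9/1/7/14/9/13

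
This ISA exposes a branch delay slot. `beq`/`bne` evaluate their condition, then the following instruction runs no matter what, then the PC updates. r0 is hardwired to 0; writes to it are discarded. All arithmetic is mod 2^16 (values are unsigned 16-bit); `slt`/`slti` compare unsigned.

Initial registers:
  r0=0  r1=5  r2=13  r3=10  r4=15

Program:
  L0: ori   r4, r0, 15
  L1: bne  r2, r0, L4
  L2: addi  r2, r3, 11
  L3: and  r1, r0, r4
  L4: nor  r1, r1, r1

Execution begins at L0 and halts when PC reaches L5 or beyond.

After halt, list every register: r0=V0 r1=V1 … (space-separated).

  step pc=0: ori   r4, r0, 15  regs=(0,5,13,10,15)
  step pc=1: bne  r2, r0, L4  cond=T  regs=(0,5,13,10,15)
  step pc=2: addi  r2, r3, 11  regs=(0,5,21,10,15)
  step pc=4: nor  r1, r1, r1  regs=(0,65530,21,10,15)

r0=0 r1=65530 r2=21 r3=10 r4=15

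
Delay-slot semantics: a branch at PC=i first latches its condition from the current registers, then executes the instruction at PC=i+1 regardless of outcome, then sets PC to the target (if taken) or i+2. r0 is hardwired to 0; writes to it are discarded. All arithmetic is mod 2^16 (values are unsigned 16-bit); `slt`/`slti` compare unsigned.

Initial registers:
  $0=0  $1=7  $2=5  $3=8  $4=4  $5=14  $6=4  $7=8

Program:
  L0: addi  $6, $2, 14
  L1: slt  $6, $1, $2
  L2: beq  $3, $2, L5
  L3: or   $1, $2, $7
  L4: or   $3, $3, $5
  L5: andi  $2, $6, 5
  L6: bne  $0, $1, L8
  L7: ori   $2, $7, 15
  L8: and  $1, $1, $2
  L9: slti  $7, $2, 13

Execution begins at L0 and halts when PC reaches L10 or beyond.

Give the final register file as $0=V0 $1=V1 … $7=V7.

$0=0 $1=13 $2=15 $3=14 $4=4 $5=14 $6=0 $7=0

[0] addi  $6, $2, 14  →  {$0:0, $1:7, $2:5, $3:8, $4:4, $5:14, $6:19, $7:8}
[1] slt  $6, $1, $2  →  {$0:0, $1:7, $2:5, $3:8, $4:4, $5:14, $6:0, $7:8}
[2] beq  $3, $2, L5  →  {$0:0, $1:7, $2:5, $3:8, $4:4, $5:14, $6:0, $7:8}  ⟨branch fallthrough⟩
[3] or   $1, $2, $7  →  {$0:0, $1:13, $2:5, $3:8, $4:4, $5:14, $6:0, $7:8}
[4] or   $3, $3, $5  →  {$0:0, $1:13, $2:5, $3:14, $4:4, $5:14, $6:0, $7:8}
[5] andi  $2, $6, 5  →  {$0:0, $1:13, $2:0, $3:14, $4:4, $5:14, $6:0, $7:8}
[6] bne  $0, $1, L8  →  {$0:0, $1:13, $2:0, $3:14, $4:4, $5:14, $6:0, $7:8}  ⟨branch taken⟩
[7] ori   $2, $7, 15  →  {$0:0, $1:13, $2:15, $3:14, $4:4, $5:14, $6:0, $7:8}
[8] and  $1, $1, $2  →  {$0:0, $1:13, $2:15, $3:14, $4:4, $5:14, $6:0, $7:8}
[9] slti  $7, $2, 13  →  {$0:0, $1:13, $2:15, $3:14, $4:4, $5:14, $6:0, $7:0}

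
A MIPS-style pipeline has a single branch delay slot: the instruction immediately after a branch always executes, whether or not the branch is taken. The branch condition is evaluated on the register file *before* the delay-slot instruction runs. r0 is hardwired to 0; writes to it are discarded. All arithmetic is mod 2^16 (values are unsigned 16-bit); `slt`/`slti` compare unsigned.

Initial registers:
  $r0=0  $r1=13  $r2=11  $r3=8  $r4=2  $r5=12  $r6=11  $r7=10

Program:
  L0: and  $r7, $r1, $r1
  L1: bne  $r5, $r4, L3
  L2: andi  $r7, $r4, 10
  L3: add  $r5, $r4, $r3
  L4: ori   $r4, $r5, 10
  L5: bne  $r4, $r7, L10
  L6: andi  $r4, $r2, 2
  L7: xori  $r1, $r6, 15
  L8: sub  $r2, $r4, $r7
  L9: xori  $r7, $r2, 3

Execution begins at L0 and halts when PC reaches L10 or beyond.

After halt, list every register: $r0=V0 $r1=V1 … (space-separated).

[0] and  $r7, $r1, $r1  →  {$r0:0, $r1:13, $r2:11, $r3:8, $r4:2, $r5:12, $r6:11, $r7:13}
[1] bne  $r5, $r4, L3  →  {$r0:0, $r1:13, $r2:11, $r3:8, $r4:2, $r5:12, $r6:11, $r7:13}  ⟨branch taken⟩
[2] andi  $r7, $r4, 10  →  {$r0:0, $r1:13, $r2:11, $r3:8, $r4:2, $r5:12, $r6:11, $r7:2}
[3] add  $r5, $r4, $r3  →  {$r0:0, $r1:13, $r2:11, $r3:8, $r4:2, $r5:10, $r6:11, $r7:2}
[4] ori   $r4, $r5, 10  →  {$r0:0, $r1:13, $r2:11, $r3:8, $r4:10, $r5:10, $r6:11, $r7:2}
[5] bne  $r4, $r7, L10  →  {$r0:0, $r1:13, $r2:11, $r3:8, $r4:10, $r5:10, $r6:11, $r7:2}  ⟨branch taken⟩
[6] andi  $r4, $r2, 2  →  {$r0:0, $r1:13, $r2:11, $r3:8, $r4:2, $r5:10, $r6:11, $r7:2}

$r0=0 $r1=13 $r2=11 $r3=8 $r4=2 $r5=10 $r6=11 $r7=2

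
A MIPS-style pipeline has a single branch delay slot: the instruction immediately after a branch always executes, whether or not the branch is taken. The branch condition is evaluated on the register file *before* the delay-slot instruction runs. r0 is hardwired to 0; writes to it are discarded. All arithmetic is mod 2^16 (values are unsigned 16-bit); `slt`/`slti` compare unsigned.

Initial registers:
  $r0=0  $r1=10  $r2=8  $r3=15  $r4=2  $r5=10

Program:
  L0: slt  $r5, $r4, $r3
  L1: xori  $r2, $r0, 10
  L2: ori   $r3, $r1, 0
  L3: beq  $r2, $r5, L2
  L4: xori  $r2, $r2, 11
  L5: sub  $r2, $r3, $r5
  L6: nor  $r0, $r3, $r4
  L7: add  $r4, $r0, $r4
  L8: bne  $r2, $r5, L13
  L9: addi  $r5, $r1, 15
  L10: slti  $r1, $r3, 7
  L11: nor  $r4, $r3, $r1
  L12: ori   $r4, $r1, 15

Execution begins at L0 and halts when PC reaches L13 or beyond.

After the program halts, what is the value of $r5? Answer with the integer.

25

#0 slt  $r5, $r4, $r3 ; 0/10/8/15/2/1
#1 xori  $r2, $r0, 10 ; 0/10/10/15/2/1
#2 ori   $r3, $r1, 0 ; 0/10/10/10/2/1
#3 beq  $r2, $r5, L2 ; 0/10/10/10/2/1 ; →fallthru
#4 xori  $r2, $r2, 11 ; 0/10/1/10/2/1
#5 sub  $r2, $r3, $r5 ; 0/10/9/10/2/1
#6 nor  $r0, $r3, $r4 ; 0/10/9/10/2/1
#7 add  $r4, $r0, $r4 ; 0/10/9/10/2/1
#8 bne  $r2, $r5, L13 ; 0/10/9/10/2/1 ; →target
#9 addi  $r5, $r1, 15 ; 0/10/9/10/2/25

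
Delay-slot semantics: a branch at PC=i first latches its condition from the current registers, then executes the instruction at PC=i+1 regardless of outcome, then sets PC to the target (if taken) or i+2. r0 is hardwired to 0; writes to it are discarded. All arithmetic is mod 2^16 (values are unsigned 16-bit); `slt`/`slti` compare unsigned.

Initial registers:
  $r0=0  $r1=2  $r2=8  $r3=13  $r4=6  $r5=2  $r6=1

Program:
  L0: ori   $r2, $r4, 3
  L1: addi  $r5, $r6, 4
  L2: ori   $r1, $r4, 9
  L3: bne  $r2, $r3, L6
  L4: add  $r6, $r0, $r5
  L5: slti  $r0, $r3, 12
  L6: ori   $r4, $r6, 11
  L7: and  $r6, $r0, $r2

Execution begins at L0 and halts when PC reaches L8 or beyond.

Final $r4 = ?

[0] ori   $r2, $r4, 3  →  {$r0:0, $r1:2, $r2:7, $r3:13, $r4:6, $r5:2, $r6:1}
[1] addi  $r5, $r6, 4  →  {$r0:0, $r1:2, $r2:7, $r3:13, $r4:6, $r5:5, $r6:1}
[2] ori   $r1, $r4, 9  →  {$r0:0, $r1:15, $r2:7, $r3:13, $r4:6, $r5:5, $r6:1}
[3] bne  $r2, $r3, L6  →  {$r0:0, $r1:15, $r2:7, $r3:13, $r4:6, $r5:5, $r6:1}  ⟨branch taken⟩
[4] add  $r6, $r0, $r5  →  {$r0:0, $r1:15, $r2:7, $r3:13, $r4:6, $r5:5, $r6:5}
[6] ori   $r4, $r6, 11  →  {$r0:0, $r1:15, $r2:7, $r3:13, $r4:15, $r5:5, $r6:5}
[7] and  $r6, $r0, $r2  →  {$r0:0, $r1:15, $r2:7, $r3:13, $r4:15, $r5:5, $r6:0}

15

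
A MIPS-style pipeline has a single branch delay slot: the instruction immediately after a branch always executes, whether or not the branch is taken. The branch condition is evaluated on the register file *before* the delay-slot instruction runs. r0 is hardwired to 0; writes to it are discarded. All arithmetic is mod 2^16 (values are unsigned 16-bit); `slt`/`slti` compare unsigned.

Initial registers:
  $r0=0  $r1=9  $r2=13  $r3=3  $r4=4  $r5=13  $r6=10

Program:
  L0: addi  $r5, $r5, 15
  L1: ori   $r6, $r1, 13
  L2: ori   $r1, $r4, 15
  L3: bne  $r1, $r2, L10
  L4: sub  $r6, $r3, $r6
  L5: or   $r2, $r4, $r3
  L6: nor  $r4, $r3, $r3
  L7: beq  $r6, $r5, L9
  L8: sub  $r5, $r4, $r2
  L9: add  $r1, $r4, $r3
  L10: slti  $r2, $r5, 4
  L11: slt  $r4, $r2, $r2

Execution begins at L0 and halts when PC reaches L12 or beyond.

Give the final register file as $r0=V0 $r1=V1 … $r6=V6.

$r0=0 $r1=15 $r2=0 $r3=3 $r4=0 $r5=28 $r6=65526

PC=0  addi  $r5, $r5, 15     | $r0=0 $r1=9 $r2=13 $r3=3 $r4=4 $r5=28 $r6=10
PC=1  ori   $r6, $r1, 13     | $r0=0 $r1=9 $r2=13 $r3=3 $r4=4 $r5=28 $r6=13
PC=2  ori   $r1, $r4, 15     | $r0=0 $r1=15 $r2=13 $r3=3 $r4=4 $r5=28 $r6=13
PC=3  bne  $r1, $r2, L10     | $r0=0 $r1=15 $r2=13 $r3=3 $r4=4 $r5=28 $r6=13  [TAKEN]
PC=4  sub  $r6, $r3, $r6     | $r0=0 $r1=15 $r2=13 $r3=3 $r4=4 $r5=28 $r6=65526
PC=10 slti  $r2, $r5, 4      | $r0=0 $r1=15 $r2=0 $r3=3 $r4=4 $r5=28 $r6=65526
PC=11 slt  $r4, $r2, $r2     | $r0=0 $r1=15 $r2=0 $r3=3 $r4=0 $r5=28 $r6=65526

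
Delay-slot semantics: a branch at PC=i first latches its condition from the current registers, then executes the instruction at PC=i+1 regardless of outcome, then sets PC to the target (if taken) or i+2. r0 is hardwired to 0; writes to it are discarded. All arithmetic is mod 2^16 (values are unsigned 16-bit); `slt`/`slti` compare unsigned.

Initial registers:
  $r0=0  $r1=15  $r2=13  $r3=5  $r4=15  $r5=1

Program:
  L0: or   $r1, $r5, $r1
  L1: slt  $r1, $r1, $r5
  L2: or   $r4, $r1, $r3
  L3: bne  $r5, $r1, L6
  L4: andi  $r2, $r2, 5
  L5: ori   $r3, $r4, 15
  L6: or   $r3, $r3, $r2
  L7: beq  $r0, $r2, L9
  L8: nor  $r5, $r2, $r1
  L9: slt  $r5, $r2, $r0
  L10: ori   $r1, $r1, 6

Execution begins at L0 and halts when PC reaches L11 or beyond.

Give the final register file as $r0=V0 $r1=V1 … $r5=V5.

$r0=0 $r1=6 $r2=5 $r3=5 $r4=5 $r5=0

  step pc=0: or   $r1, $r5, $r1  regs=(0,15,13,5,15,1)
  step pc=1: slt  $r1, $r1, $r5  regs=(0,0,13,5,15,1)
  step pc=2: or   $r4, $r1, $r3  regs=(0,0,13,5,5,1)
  step pc=3: bne  $r5, $r1, L6  cond=T  regs=(0,0,13,5,5,1)
  step pc=4: andi  $r2, $r2, 5  regs=(0,0,5,5,5,1)
  step pc=6: or   $r3, $r3, $r2  regs=(0,0,5,5,5,1)
  step pc=7: beq  $r0, $r2, L9  cond=F  regs=(0,0,5,5,5,1)
  step pc=8: nor  $r5, $r2, $r1  regs=(0,0,5,5,5,65530)
  step pc=9: slt  $r5, $r2, $r0  regs=(0,0,5,5,5,0)
  step pc=10: ori   $r1, $r1, 6  regs=(0,6,5,5,5,0)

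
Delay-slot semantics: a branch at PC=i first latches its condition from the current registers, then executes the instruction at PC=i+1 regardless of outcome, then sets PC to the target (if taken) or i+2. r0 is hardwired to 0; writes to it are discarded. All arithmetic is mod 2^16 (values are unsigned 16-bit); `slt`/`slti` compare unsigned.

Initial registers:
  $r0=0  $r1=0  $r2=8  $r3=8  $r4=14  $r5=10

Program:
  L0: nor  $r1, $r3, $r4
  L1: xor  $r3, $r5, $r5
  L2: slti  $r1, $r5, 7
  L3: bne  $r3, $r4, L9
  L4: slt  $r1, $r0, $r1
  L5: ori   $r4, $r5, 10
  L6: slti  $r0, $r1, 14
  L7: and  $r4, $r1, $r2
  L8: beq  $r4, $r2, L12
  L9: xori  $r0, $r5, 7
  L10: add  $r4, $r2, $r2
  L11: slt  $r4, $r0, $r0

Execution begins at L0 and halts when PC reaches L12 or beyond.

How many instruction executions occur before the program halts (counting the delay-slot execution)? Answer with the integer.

PC=0  nor  $r1, $r3, $r4     | $r0=0 $r1=65521 $r2=8 $r3=8 $r4=14 $r5=10
PC=1  xor  $r3, $r5, $r5     | $r0=0 $r1=65521 $r2=8 $r3=0 $r4=14 $r5=10
PC=2  slti  $r1, $r5, 7      | $r0=0 $r1=0 $r2=8 $r3=0 $r4=14 $r5=10
PC=3  bne  $r3, $r4, L9      | $r0=0 $r1=0 $r2=8 $r3=0 $r4=14 $r5=10  [TAKEN]
PC=4  slt  $r1, $r0, $r1     | $r0=0 $r1=0 $r2=8 $r3=0 $r4=14 $r5=10
PC=9  xori  $r0, $r5, 7      | $r0=0 $r1=0 $r2=8 $r3=0 $r4=14 $r5=10
PC=10 add  $r4, $r2, $r2     | $r0=0 $r1=0 $r2=8 $r3=0 $r4=16 $r5=10
PC=11 slt  $r4, $r0, $r0     | $r0=0 $r1=0 $r2=8 $r3=0 $r4=0 $r5=10

8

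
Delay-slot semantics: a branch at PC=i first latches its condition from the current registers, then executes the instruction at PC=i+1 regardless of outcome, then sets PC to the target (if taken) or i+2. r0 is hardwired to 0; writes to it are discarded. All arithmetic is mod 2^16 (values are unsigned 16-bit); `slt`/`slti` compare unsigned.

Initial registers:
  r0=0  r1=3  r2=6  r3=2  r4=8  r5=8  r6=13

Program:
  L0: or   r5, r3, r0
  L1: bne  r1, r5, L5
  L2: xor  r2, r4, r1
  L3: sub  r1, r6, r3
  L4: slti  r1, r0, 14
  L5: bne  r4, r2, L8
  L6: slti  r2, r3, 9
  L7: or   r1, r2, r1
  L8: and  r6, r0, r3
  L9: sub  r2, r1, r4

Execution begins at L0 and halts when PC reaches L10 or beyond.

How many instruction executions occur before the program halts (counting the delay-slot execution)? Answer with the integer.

PC=0  or   r5, r3, r0        | r0=0 r1=3 r2=6 r3=2 r4=8 r5=2 r6=13
PC=1  bne  r1, r5, L5        | r0=0 r1=3 r2=6 r3=2 r4=8 r5=2 r6=13  [TAKEN]
PC=2  xor  r2, r4, r1        | r0=0 r1=3 r2=11 r3=2 r4=8 r5=2 r6=13
PC=5  bne  r4, r2, L8        | r0=0 r1=3 r2=11 r3=2 r4=8 r5=2 r6=13  [TAKEN]
PC=6  slti  r2, r3, 9        | r0=0 r1=3 r2=1 r3=2 r4=8 r5=2 r6=13
PC=8  and  r6, r0, r3        | r0=0 r1=3 r2=1 r3=2 r4=8 r5=2 r6=0
PC=9  sub  r2, r1, r4        | r0=0 r1=3 r2=65531 r3=2 r4=8 r5=2 r6=0

7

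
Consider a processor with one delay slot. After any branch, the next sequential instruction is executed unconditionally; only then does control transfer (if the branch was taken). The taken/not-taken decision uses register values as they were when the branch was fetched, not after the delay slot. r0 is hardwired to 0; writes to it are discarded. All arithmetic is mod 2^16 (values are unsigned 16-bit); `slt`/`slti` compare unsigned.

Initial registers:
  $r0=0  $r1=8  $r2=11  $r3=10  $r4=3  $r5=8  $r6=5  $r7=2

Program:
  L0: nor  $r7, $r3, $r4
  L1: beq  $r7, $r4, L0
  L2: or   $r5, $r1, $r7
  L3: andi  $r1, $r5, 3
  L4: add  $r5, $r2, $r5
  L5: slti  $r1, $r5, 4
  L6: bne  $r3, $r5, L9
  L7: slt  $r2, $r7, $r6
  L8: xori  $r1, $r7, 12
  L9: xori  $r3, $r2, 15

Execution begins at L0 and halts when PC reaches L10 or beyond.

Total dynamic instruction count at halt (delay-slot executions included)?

9

[0] nor  $r7, $r3, $r4  →  {$r0:0, $r1:8, $r2:11, $r3:10, $r4:3, $r5:8, $r6:5, $r7:65524}
[1] beq  $r7, $r4, L0  →  {$r0:0, $r1:8, $r2:11, $r3:10, $r4:3, $r5:8, $r6:5, $r7:65524}  ⟨branch fallthrough⟩
[2] or   $r5, $r1, $r7  →  {$r0:0, $r1:8, $r2:11, $r3:10, $r4:3, $r5:65532, $r6:5, $r7:65524}
[3] andi  $r1, $r5, 3  →  {$r0:0, $r1:0, $r2:11, $r3:10, $r4:3, $r5:65532, $r6:5, $r7:65524}
[4] add  $r5, $r2, $r5  →  {$r0:0, $r1:0, $r2:11, $r3:10, $r4:3, $r5:7, $r6:5, $r7:65524}
[5] slti  $r1, $r5, 4  →  {$r0:0, $r1:0, $r2:11, $r3:10, $r4:3, $r5:7, $r6:5, $r7:65524}
[6] bne  $r3, $r5, L9  →  {$r0:0, $r1:0, $r2:11, $r3:10, $r4:3, $r5:7, $r6:5, $r7:65524}  ⟨branch taken⟩
[7] slt  $r2, $r7, $r6  →  {$r0:0, $r1:0, $r2:0, $r3:10, $r4:3, $r5:7, $r6:5, $r7:65524}
[9] xori  $r3, $r2, 15  →  {$r0:0, $r1:0, $r2:0, $r3:15, $r4:3, $r5:7, $r6:5, $r7:65524}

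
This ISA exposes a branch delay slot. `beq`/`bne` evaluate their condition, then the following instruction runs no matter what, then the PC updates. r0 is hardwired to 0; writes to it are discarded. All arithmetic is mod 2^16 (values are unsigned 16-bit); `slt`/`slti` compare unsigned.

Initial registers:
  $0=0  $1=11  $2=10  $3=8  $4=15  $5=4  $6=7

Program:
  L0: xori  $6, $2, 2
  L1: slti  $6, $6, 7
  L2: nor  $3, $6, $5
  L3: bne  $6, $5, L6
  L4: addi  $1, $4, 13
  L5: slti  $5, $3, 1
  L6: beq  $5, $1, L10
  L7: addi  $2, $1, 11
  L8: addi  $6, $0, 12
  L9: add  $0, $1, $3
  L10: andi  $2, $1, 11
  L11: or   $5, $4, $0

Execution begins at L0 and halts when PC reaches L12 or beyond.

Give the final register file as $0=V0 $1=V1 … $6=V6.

$0=0 $1=28 $2=8 $3=65531 $4=15 $5=15 $6=12

[0] xori  $6, $2, 2  →  {$0:0, $1:11, $2:10, $3:8, $4:15, $5:4, $6:8}
[1] slti  $6, $6, 7  →  {$0:0, $1:11, $2:10, $3:8, $4:15, $5:4, $6:0}
[2] nor  $3, $6, $5  →  {$0:0, $1:11, $2:10, $3:65531, $4:15, $5:4, $6:0}
[3] bne  $6, $5, L6  →  {$0:0, $1:11, $2:10, $3:65531, $4:15, $5:4, $6:0}  ⟨branch taken⟩
[4] addi  $1, $4, 13  →  {$0:0, $1:28, $2:10, $3:65531, $4:15, $5:4, $6:0}
[6] beq  $5, $1, L10  →  {$0:0, $1:28, $2:10, $3:65531, $4:15, $5:4, $6:0}  ⟨branch fallthrough⟩
[7] addi  $2, $1, 11  →  {$0:0, $1:28, $2:39, $3:65531, $4:15, $5:4, $6:0}
[8] addi  $6, $0, 12  →  {$0:0, $1:28, $2:39, $3:65531, $4:15, $5:4, $6:12}
[9] add  $0, $1, $3  →  {$0:0, $1:28, $2:39, $3:65531, $4:15, $5:4, $6:12}
[10] andi  $2, $1, 11  →  {$0:0, $1:28, $2:8, $3:65531, $4:15, $5:4, $6:12}
[11] or   $5, $4, $0  →  {$0:0, $1:28, $2:8, $3:65531, $4:15, $5:15, $6:12}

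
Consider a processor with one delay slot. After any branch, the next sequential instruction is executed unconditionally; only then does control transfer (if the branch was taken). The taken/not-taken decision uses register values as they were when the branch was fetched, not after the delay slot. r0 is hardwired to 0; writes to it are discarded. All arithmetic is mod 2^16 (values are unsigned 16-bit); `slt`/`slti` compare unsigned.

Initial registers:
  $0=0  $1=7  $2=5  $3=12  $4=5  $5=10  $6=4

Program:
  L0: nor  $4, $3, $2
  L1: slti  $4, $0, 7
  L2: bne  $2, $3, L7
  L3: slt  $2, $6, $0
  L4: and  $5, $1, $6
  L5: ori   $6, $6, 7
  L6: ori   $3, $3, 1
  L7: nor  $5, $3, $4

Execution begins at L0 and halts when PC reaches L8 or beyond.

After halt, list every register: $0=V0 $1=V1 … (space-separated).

$0=0 $1=7 $2=0 $3=12 $4=1 $5=65522 $6=4

PC=0  nor  $4, $3, $2        | $0=0 $1=7 $2=5 $3=12 $4=65522 $5=10 $6=4
PC=1  slti  $4, $0, 7        | $0=0 $1=7 $2=5 $3=12 $4=1 $5=10 $6=4
PC=2  bne  $2, $3, L7        | $0=0 $1=7 $2=5 $3=12 $4=1 $5=10 $6=4  [TAKEN]
PC=3  slt  $2, $6, $0        | $0=0 $1=7 $2=0 $3=12 $4=1 $5=10 $6=4
PC=7  nor  $5, $3, $4        | $0=0 $1=7 $2=0 $3=12 $4=1 $5=65522 $6=4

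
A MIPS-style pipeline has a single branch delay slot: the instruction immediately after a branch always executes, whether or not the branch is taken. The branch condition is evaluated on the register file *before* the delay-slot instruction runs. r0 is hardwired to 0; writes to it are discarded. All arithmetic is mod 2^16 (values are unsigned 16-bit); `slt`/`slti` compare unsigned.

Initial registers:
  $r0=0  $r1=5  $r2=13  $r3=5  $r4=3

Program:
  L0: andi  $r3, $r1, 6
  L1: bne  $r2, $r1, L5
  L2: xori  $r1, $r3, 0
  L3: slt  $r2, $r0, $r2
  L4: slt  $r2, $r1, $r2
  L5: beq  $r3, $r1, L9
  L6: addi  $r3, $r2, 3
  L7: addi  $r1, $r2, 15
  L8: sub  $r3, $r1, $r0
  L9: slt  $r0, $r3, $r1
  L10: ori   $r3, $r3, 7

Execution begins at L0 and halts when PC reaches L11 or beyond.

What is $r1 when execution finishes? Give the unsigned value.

PC=0  andi  $r3, $r1, 6      | $r0=0 $r1=5 $r2=13 $r3=4 $r4=3
PC=1  bne  $r2, $r1, L5      | $r0=0 $r1=5 $r2=13 $r3=4 $r4=3  [TAKEN]
PC=2  xori  $r1, $r3, 0      | $r0=0 $r1=4 $r2=13 $r3=4 $r4=3
PC=5  beq  $r3, $r1, L9      | $r0=0 $r1=4 $r2=13 $r3=4 $r4=3  [TAKEN]
PC=6  addi  $r3, $r2, 3      | $r0=0 $r1=4 $r2=13 $r3=16 $r4=3
PC=9  slt  $r0, $r3, $r1     | $r0=0 $r1=4 $r2=13 $r3=16 $r4=3
PC=10 ori   $r3, $r3, 7      | $r0=0 $r1=4 $r2=13 $r3=23 $r4=3

4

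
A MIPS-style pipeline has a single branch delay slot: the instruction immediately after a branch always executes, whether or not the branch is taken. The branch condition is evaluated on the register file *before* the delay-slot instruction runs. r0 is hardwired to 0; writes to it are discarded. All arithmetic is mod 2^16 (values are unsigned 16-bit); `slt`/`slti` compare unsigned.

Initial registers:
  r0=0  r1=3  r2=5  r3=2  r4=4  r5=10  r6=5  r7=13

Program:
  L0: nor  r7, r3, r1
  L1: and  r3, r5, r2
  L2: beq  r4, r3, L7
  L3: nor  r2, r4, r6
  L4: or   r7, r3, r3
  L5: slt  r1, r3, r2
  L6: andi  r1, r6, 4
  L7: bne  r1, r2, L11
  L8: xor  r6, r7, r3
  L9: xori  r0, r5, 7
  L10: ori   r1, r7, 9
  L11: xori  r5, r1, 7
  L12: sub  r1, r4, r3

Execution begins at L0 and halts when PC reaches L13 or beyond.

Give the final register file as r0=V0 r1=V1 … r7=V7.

r0=0 r1=4 r2=65530 r3=0 r4=4 r5=3 r6=0 r7=0

PC=0  nor  r7, r3, r1        | r0=0 r1=3 r2=5 r3=2 r4=4 r5=10 r6=5 r7=65532
PC=1  and  r3, r5, r2        | r0=0 r1=3 r2=5 r3=0 r4=4 r5=10 r6=5 r7=65532
PC=2  beq  r4, r3, L7        | r0=0 r1=3 r2=5 r3=0 r4=4 r5=10 r6=5 r7=65532  [not taken]
PC=3  nor  r2, r4, r6        | r0=0 r1=3 r2=65530 r3=0 r4=4 r5=10 r6=5 r7=65532
PC=4  or   r7, r3, r3        | r0=0 r1=3 r2=65530 r3=0 r4=4 r5=10 r6=5 r7=0
PC=5  slt  r1, r3, r2        | r0=0 r1=1 r2=65530 r3=0 r4=4 r5=10 r6=5 r7=0
PC=6  andi  r1, r6, 4        | r0=0 r1=4 r2=65530 r3=0 r4=4 r5=10 r6=5 r7=0
PC=7  bne  r1, r2, L11       | r0=0 r1=4 r2=65530 r3=0 r4=4 r5=10 r6=5 r7=0  [TAKEN]
PC=8  xor  r6, r7, r3        | r0=0 r1=4 r2=65530 r3=0 r4=4 r5=10 r6=0 r7=0
PC=11 xori  r5, r1, 7        | r0=0 r1=4 r2=65530 r3=0 r4=4 r5=3 r6=0 r7=0
PC=12 sub  r1, r4, r3        | r0=0 r1=4 r2=65530 r3=0 r4=4 r5=3 r6=0 r7=0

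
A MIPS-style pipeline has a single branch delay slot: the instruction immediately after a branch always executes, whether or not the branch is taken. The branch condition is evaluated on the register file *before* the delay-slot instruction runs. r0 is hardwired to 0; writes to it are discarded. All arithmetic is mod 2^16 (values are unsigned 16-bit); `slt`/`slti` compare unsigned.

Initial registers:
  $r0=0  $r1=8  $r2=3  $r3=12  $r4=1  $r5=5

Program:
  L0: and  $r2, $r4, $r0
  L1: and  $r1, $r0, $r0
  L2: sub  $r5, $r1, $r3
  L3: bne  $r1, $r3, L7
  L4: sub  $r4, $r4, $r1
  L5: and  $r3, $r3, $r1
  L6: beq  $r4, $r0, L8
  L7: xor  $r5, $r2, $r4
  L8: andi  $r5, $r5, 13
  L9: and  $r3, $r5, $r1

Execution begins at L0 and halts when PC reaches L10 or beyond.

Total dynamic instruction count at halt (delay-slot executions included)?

8

[0] and  $r2, $r4, $r0  →  {$r0:0, $r1:8, $r2:0, $r3:12, $r4:1, $r5:5}
[1] and  $r1, $r0, $r0  →  {$r0:0, $r1:0, $r2:0, $r3:12, $r4:1, $r5:5}
[2] sub  $r5, $r1, $r3  →  {$r0:0, $r1:0, $r2:0, $r3:12, $r4:1, $r5:65524}
[3] bne  $r1, $r3, L7  →  {$r0:0, $r1:0, $r2:0, $r3:12, $r4:1, $r5:65524}  ⟨branch taken⟩
[4] sub  $r4, $r4, $r1  →  {$r0:0, $r1:0, $r2:0, $r3:12, $r4:1, $r5:65524}
[7] xor  $r5, $r2, $r4  →  {$r0:0, $r1:0, $r2:0, $r3:12, $r4:1, $r5:1}
[8] andi  $r5, $r5, 13  →  {$r0:0, $r1:0, $r2:0, $r3:12, $r4:1, $r5:1}
[9] and  $r3, $r5, $r1  →  {$r0:0, $r1:0, $r2:0, $r3:0, $r4:1, $r5:1}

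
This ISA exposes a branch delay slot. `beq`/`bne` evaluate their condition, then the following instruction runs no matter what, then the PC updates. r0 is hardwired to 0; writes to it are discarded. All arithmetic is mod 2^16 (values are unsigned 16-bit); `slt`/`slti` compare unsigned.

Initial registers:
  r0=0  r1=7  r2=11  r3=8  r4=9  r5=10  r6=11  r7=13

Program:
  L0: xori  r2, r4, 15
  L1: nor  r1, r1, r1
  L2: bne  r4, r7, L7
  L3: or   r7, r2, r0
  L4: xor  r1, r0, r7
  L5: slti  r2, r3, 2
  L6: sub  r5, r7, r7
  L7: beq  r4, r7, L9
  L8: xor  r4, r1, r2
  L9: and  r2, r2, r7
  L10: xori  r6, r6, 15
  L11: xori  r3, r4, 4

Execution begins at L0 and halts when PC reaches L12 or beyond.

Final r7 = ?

[0] xori  r2, r4, 15  →  {r0:0, r1:7, r2:6, r3:8, r4:9, r5:10, r6:11, r7:13}
[1] nor  r1, r1, r1  →  {r0:0, r1:65528, r2:6, r3:8, r4:9, r5:10, r6:11, r7:13}
[2] bne  r4, r7, L7  →  {r0:0, r1:65528, r2:6, r3:8, r4:9, r5:10, r6:11, r7:13}  ⟨branch taken⟩
[3] or   r7, r2, r0  →  {r0:0, r1:65528, r2:6, r3:8, r4:9, r5:10, r6:11, r7:6}
[7] beq  r4, r7, L9  →  {r0:0, r1:65528, r2:6, r3:8, r4:9, r5:10, r6:11, r7:6}  ⟨branch fallthrough⟩
[8] xor  r4, r1, r2  →  {r0:0, r1:65528, r2:6, r3:8, r4:65534, r5:10, r6:11, r7:6}
[9] and  r2, r2, r7  →  {r0:0, r1:65528, r2:6, r3:8, r4:65534, r5:10, r6:11, r7:6}
[10] xori  r6, r6, 15  →  {r0:0, r1:65528, r2:6, r3:8, r4:65534, r5:10, r6:4, r7:6}
[11] xori  r3, r4, 4  →  {r0:0, r1:65528, r2:6, r3:65530, r4:65534, r5:10, r6:4, r7:6}

6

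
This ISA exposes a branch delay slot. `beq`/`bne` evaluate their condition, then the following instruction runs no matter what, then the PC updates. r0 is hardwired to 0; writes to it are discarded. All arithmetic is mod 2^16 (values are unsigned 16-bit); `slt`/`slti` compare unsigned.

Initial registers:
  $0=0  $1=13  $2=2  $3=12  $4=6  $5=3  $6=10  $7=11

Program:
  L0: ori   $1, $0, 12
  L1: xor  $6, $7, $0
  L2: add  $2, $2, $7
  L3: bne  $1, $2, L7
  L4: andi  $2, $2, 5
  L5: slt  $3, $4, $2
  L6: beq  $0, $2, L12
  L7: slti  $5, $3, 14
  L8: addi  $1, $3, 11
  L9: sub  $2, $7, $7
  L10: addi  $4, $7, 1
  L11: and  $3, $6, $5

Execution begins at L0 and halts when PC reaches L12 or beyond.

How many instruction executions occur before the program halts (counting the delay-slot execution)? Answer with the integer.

PC=0  ori   $1, $0, 12       | $0=0 $1=12 $2=2 $3=12 $4=6 $5=3 $6=10 $7=11
PC=1  xor  $6, $7, $0        | $0=0 $1=12 $2=2 $3=12 $4=6 $5=3 $6=11 $7=11
PC=2  add  $2, $2, $7        | $0=0 $1=12 $2=13 $3=12 $4=6 $5=3 $6=11 $7=11
PC=3  bne  $1, $2, L7        | $0=0 $1=12 $2=13 $3=12 $4=6 $5=3 $6=11 $7=11  [TAKEN]
PC=4  andi  $2, $2, 5        | $0=0 $1=12 $2=5 $3=12 $4=6 $5=3 $6=11 $7=11
PC=7  slti  $5, $3, 14       | $0=0 $1=12 $2=5 $3=12 $4=6 $5=1 $6=11 $7=11
PC=8  addi  $1, $3, 11       | $0=0 $1=23 $2=5 $3=12 $4=6 $5=1 $6=11 $7=11
PC=9  sub  $2, $7, $7        | $0=0 $1=23 $2=0 $3=12 $4=6 $5=1 $6=11 $7=11
PC=10 addi  $4, $7, 1        | $0=0 $1=23 $2=0 $3=12 $4=12 $5=1 $6=11 $7=11
PC=11 and  $3, $6, $5        | $0=0 $1=23 $2=0 $3=1 $4=12 $5=1 $6=11 $7=11

10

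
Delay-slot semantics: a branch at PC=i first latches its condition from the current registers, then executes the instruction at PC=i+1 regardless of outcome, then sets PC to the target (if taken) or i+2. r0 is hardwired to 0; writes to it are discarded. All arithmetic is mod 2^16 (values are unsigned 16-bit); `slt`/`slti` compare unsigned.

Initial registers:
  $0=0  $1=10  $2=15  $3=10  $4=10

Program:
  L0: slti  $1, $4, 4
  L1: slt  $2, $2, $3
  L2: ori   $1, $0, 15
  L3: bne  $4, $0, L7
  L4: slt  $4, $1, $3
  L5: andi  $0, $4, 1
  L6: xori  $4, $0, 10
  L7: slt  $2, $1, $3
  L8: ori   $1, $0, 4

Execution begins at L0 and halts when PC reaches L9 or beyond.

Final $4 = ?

0

#0 slti  $1, $4, 4 ; 0/0/15/10/10
#1 slt  $2, $2, $3 ; 0/0/0/10/10
#2 ori   $1, $0, 15 ; 0/15/0/10/10
#3 bne  $4, $0, L7 ; 0/15/0/10/10 ; →target
#4 slt  $4, $1, $3 ; 0/15/0/10/0
#7 slt  $2, $1, $3 ; 0/15/0/10/0
#8 ori   $1, $0, 4 ; 0/4/0/10/0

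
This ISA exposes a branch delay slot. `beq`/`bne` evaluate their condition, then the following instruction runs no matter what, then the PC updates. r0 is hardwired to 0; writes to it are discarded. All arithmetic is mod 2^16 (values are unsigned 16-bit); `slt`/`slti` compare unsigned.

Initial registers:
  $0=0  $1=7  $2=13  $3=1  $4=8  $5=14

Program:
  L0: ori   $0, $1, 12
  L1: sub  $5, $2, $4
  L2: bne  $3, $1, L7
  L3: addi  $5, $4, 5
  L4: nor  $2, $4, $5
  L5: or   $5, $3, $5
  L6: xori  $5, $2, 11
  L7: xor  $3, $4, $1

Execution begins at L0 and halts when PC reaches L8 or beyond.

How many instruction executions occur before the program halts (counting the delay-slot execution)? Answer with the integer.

[0] ori   $0, $1, 12  →  {$0:0, $1:7, $2:13, $3:1, $4:8, $5:14}
[1] sub  $5, $2, $4  →  {$0:0, $1:7, $2:13, $3:1, $4:8, $5:5}
[2] bne  $3, $1, L7  →  {$0:0, $1:7, $2:13, $3:1, $4:8, $5:5}  ⟨branch taken⟩
[3] addi  $5, $4, 5  →  {$0:0, $1:7, $2:13, $3:1, $4:8, $5:13}
[7] xor  $3, $4, $1  →  {$0:0, $1:7, $2:13, $3:15, $4:8, $5:13}

5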